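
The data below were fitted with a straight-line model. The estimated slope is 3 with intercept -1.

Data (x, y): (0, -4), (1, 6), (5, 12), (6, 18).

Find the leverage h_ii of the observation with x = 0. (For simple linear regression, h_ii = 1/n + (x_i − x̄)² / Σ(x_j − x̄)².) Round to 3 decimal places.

h = 0.596

x̄ = (0 + 1 + 5 + 6)/4 = 3
Σ(x − x̄)² = 9 + 4 + 4 + 9 = 26
h = 1/4 + (-3)²/26 = 0.25 + 0.346154 = 0.596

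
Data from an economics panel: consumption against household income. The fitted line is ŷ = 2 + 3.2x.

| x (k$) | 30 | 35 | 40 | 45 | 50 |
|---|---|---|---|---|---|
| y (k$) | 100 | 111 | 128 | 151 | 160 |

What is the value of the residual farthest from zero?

x=30: ŷ = 2 + 3.2·30 = 98; r = 100 − 98 = 2
x=35: ŷ = 2 + 3.2·35 = 114; r = 111 − 114 = -3
x=40: ŷ = 2 + 3.2·40 = 130; r = 128 − 130 = -2
x=45: ŷ = 2 + 3.2·45 = 146; r = 151 − 146 = 5
x=50: ŷ = 2 + 3.2·50 = 162; r = 160 − 162 = -2
Largest |r| is 5 at x = 45, residual 5.

r = 5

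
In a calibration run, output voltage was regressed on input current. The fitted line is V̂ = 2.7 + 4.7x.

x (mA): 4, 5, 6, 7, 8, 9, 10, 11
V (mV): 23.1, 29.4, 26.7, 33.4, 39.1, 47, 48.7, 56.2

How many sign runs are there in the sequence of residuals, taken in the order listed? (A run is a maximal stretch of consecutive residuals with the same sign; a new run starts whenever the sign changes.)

x=4: V̂ = 2.7 + 4.7·4 = 21.5; e = 23.1 − 21.5 = 1.6
x=5: V̂ = 2.7 + 4.7·5 = 26.2; e = 29.4 − 26.2 = 3.2
x=6: V̂ = 2.7 + 4.7·6 = 30.9; e = 26.7 − 30.9 = -4.2
x=7: V̂ = 2.7 + 4.7·7 = 35.6; e = 33.4 − 35.6 = -2.2
x=8: V̂ = 2.7 + 4.7·8 = 40.3; e = 39.1 − 40.3 = -1.2
x=9: V̂ = 2.7 + 4.7·9 = 45; e = 47 − 45 = 2
x=10: V̂ = 2.7 + 4.7·10 = 49.7; e = 48.7 − 49.7 = -1
x=11: V̂ = 2.7 + 4.7·11 = 54.4; e = 56.2 − 54.4 = 1.8
Signs: + + − − − + − +
Runs: +×2, −×3, +×1, −×1, +×1 → 5

5 runs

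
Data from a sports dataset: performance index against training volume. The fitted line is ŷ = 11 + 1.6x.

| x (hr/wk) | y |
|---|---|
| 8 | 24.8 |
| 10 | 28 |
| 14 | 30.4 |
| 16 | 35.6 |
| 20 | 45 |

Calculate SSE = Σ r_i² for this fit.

SSE = 16

x=8: ŷ = 11 + 1.6·8 = 23.8; r = 24.8 − 23.8 = 1
x=10: ŷ = 11 + 1.6·10 = 27; r = 28 − 27 = 1
x=14: ŷ = 11 + 1.6·14 = 33.4; r = 30.4 − 33.4 = -3
x=16: ŷ = 11 + 1.6·16 = 36.6; r = 35.6 − 36.6 = -1
x=20: ŷ = 11 + 1.6·20 = 43; r = 45 − 43 = 2
SSE = 1 + 1 + 9 + 1 + 4 = 16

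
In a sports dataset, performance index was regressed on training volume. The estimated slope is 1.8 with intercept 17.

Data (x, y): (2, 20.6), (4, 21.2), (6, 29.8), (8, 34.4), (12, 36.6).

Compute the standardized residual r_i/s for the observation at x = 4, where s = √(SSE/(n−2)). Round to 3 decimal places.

x=2: ŷ = 17 + 1.8·2 = 20.6; r = 20.6 − 20.6 = 0
x=4: ŷ = 17 + 1.8·4 = 24.2; r = 21.2 − 24.2 = -3
x=6: ŷ = 17 + 1.8·6 = 27.8; r = 29.8 − 27.8 = 2
x=8: ŷ = 17 + 1.8·8 = 31.4; r = 34.4 − 31.4 = 3
x=12: ŷ = 17 + 1.8·12 = 38.6; r = 36.6 − 38.6 = -2
SSE = 0 + 9 + 4 + 9 + 4 = 26
s = √(26/3) = 2.94392
r/s = -3 / 2.94392 = -1.019

-1.019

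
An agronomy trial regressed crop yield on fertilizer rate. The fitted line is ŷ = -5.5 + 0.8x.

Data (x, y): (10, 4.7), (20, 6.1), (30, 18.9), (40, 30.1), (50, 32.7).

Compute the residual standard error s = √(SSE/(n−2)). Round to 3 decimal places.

s = 3.677

x=10: ŷ = -5.5 + 0.8·10 = 2.5; e = 4.7 − 2.5 = 2.2
x=20: ŷ = -5.5 + 0.8·20 = 10.5; e = 6.1 − 10.5 = -4.4
x=30: ŷ = -5.5 + 0.8·30 = 18.5; e = 18.9 − 18.5 = 0.4
x=40: ŷ = -5.5 + 0.8·40 = 26.5; e = 30.1 − 26.5 = 3.6
x=50: ŷ = -5.5 + 0.8·50 = 34.5; e = 32.7 − 34.5 = -1.8
SSE = 4.84 + 19.36 + 0.16 + 12.96 + 3.24 = 40.56
s = √(40.56/3) = √13.52 ≈ 3.677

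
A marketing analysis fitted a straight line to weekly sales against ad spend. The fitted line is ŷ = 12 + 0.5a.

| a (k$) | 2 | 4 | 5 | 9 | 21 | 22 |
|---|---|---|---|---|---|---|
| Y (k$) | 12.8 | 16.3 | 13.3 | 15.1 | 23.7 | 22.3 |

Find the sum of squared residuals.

SSE = 10.66

a=2: ŷ = 12 + 0.5·2 = 13; e = 12.8 − 13 = -0.2
a=4: ŷ = 12 + 0.5·4 = 14; e = 16.3 − 14 = 2.3
a=5: ŷ = 12 + 0.5·5 = 14.5; e = 13.3 − 14.5 = -1.2
a=9: ŷ = 12 + 0.5·9 = 16.5; e = 15.1 − 16.5 = -1.4
a=21: ŷ = 12 + 0.5·21 = 22.5; e = 23.7 − 22.5 = 1.2
a=22: ŷ = 12 + 0.5·22 = 23; e = 22.3 − 23 = -0.7
SSE = 0.04 + 5.29 + 1.44 + 1.96 + 1.44 + 0.49 = 10.66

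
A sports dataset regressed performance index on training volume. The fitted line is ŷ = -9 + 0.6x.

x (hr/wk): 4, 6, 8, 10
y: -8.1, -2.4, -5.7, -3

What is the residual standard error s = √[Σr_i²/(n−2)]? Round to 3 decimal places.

x=4: ŷ = -9 + 0.6·4 = -6.6; r = -8.1 − (-6.6) = -1.5
x=6: ŷ = -9 + 0.6·6 = -5.4; r = -2.4 − (-5.4) = 3
x=8: ŷ = -9 + 0.6·8 = -4.2; r = -5.7 − (-4.2) = -1.5
x=10: ŷ = -9 + 0.6·10 = -3; r = -3 − (-3) = 0
SSE = 2.25 + 9 + 2.25 + 0 = 13.5
s = √(13.5/2) = √6.75 ≈ 2.598

s = 2.598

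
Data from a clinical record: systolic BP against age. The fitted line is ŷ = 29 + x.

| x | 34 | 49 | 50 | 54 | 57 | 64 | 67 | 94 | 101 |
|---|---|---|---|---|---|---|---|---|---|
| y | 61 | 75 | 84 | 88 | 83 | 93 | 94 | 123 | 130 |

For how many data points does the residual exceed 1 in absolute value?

6

x=34: ŷ = 29 + 34 = 63; e = 61 − 63 = -2
x=49: ŷ = 29 + 49 = 78; e = 75 − 78 = -3
x=50: ŷ = 29 + 50 = 79; e = 84 − 79 = 5
x=54: ŷ = 29 + 54 = 83; e = 88 − 83 = 5
x=57: ŷ = 29 + 57 = 86; e = 83 − 86 = -3
x=64: ŷ = 29 + 64 = 93; e = 93 − 93 = 0
x=67: ŷ = 29 + 67 = 96; e = 94 − 96 = -2
x=94: ŷ = 29 + 94 = 123; e = 123 − 123 = 0
x=101: ŷ = 29 + 101 = 130; e = 130 − 130 = 0
|e| > 1: x=34 (|e|=2), x=49 (|e|=3), x=50 (|e|=5), x=54 (|e|=5), x=57 (|e|=3), x=67 (|e|=2) → 6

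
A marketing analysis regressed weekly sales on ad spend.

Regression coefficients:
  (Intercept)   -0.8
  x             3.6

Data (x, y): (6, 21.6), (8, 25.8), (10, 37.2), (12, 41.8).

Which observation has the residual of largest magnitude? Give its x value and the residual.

x=6: ŷ = -0.8 + 3.6·6 = 20.8; e = 21.6 − 20.8 = 0.8
x=8: ŷ = -0.8 + 3.6·8 = 28; e = 25.8 − 28 = -2.2
x=10: ŷ = -0.8 + 3.6·10 = 35.2; e = 37.2 − 35.2 = 2
x=12: ŷ = -0.8 + 3.6·12 = 42.4; e = 41.8 − 42.4 = -0.6
Largest |e| is 2.2 at x = 8, residual -2.2.

x = 8, e = -2.2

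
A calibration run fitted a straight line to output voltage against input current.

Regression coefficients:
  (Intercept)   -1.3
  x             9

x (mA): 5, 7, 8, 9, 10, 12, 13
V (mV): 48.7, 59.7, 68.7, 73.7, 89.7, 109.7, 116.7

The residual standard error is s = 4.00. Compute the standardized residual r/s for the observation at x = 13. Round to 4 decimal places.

0.2500

V̂ = -1.3 + 9·13 = 115.7
r = 116.7 − 115.7 = 1
r/s = 1 / 4.00 = 0.2500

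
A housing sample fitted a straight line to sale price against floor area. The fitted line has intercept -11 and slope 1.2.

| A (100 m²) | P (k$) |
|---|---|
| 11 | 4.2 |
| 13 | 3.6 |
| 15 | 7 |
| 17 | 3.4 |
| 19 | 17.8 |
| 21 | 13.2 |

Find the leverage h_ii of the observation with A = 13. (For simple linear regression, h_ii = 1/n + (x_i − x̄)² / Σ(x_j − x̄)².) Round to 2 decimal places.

Ā = (11 + 13 + 15 + 17 + 19 + 21)/6 = 16
Σ(A − Ā)² = 25 + 9 + 1 + 1 + 9 + 25 = 70
h = 1/6 + (-3)²/70 = 0.166667 + 0.128571 = 0.30

h = 0.30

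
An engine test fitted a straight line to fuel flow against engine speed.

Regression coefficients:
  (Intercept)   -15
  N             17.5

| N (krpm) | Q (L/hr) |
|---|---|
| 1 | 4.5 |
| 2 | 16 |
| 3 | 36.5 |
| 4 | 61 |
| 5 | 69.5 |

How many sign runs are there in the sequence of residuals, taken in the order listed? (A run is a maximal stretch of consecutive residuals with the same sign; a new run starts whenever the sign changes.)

4 runs

N=1: Q̂ = -15 + 17.5·1 = 2.5; r = 4.5 − 2.5 = 2
N=2: Q̂ = -15 + 17.5·2 = 20; r = 16 − 20 = -4
N=3: Q̂ = -15 + 17.5·3 = 37.5; r = 36.5 − 37.5 = -1
N=4: Q̂ = -15 + 17.5·4 = 55; r = 61 − 55 = 6
N=5: Q̂ = -15 + 17.5·5 = 72.5; r = 69.5 − 72.5 = -3
Signs: + − − + −
Runs: +×1, −×2, +×1, −×1 → 4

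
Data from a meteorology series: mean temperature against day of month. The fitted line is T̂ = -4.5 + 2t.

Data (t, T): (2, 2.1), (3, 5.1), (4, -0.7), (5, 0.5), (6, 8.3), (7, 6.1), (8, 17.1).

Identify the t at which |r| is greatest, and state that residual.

t = 8, r = 5.6

t=2: T̂ = -4.5 + 2·2 = -0.5; r = 2.1 − (-0.5) = 2.6
t=3: T̂ = -4.5 + 2·3 = 1.5; r = 5.1 − 1.5 = 3.6
t=4: T̂ = -4.5 + 2·4 = 3.5; r = -0.7 − 3.5 = -4.2
t=5: T̂ = -4.5 + 2·5 = 5.5; r = 0.5 − 5.5 = -5
t=6: T̂ = -4.5 + 2·6 = 7.5; r = 8.3 − 7.5 = 0.8
t=7: T̂ = -4.5 + 2·7 = 9.5; r = 6.1 − 9.5 = -3.4
t=8: T̂ = -4.5 + 2·8 = 11.5; r = 17.1 − 11.5 = 5.6
Largest |r| is 5.6 at t = 8, residual 5.6.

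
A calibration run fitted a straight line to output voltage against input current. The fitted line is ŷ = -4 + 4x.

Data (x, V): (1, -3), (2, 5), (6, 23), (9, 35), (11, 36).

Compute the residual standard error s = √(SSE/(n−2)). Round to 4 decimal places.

x=1: ŷ = -4 + 4·1 = 0; e = -3 − 0 = -3
x=2: ŷ = -4 + 4·2 = 4; e = 5 − 4 = 1
x=6: ŷ = -4 + 4·6 = 20; e = 23 − 20 = 3
x=9: ŷ = -4 + 4·9 = 32; e = 35 − 32 = 3
x=11: ŷ = -4 + 4·11 = 40; e = 36 − 40 = -4
SSE = 9 + 1 + 9 + 9 + 16 = 44
s = √(44/3) = √14.6667 ≈ 3.8297

s = 3.8297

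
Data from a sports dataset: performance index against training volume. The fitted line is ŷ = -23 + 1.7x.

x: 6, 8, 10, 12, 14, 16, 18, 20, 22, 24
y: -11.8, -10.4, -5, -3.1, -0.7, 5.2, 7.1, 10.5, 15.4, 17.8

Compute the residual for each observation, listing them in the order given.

1, -1, 1, -0.5, -1.5, 1, -0.5, -0.5, 1, 0

x=6: ŷ = -23 + 1.7·6 = -12.8; e = -11.8 − (-12.8) = 1
x=8: ŷ = -23 + 1.7·8 = -9.4; e = -10.4 − (-9.4) = -1
x=10: ŷ = -23 + 1.7·10 = -6; e = -5 − (-6) = 1
x=12: ŷ = -23 + 1.7·12 = -2.6; e = -3.1 − (-2.6) = -0.5
x=14: ŷ = -23 + 1.7·14 = 0.8; e = -0.7 − 0.8 = -1.5
x=16: ŷ = -23 + 1.7·16 = 4.2; e = 5.2 − 4.2 = 1
x=18: ŷ = -23 + 1.7·18 = 7.6; e = 7.1 − 7.6 = -0.5
x=20: ŷ = -23 + 1.7·20 = 11; e = 10.5 − 11 = -0.5
x=22: ŷ = -23 + 1.7·22 = 14.4; e = 15.4 − 14.4 = 1
x=24: ŷ = -23 + 1.7·24 = 17.8; e = 17.8 − 17.8 = 0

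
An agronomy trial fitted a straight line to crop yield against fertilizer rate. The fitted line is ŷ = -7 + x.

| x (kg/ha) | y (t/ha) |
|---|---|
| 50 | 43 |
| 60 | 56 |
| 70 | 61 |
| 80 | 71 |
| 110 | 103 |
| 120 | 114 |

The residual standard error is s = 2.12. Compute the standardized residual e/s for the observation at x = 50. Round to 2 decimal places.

ŷ = -7 + 50 = 43
e = 43 − 43 = 0
e/s = 0 / 2.12 = 0.00

0.00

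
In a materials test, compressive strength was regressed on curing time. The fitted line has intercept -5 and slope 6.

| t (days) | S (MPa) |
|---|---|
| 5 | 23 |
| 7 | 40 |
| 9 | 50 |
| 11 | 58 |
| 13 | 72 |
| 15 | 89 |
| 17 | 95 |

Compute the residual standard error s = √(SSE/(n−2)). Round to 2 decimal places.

t=5: Ŝ = -5 + 6·5 = 25; r = 23 − 25 = -2
t=7: Ŝ = -5 + 6·7 = 37; r = 40 − 37 = 3
t=9: Ŝ = -5 + 6·9 = 49; r = 50 − 49 = 1
t=11: Ŝ = -5 + 6·11 = 61; r = 58 − 61 = -3
t=13: Ŝ = -5 + 6·13 = 73; r = 72 − 73 = -1
t=15: Ŝ = -5 + 6·15 = 85; r = 89 − 85 = 4
t=17: Ŝ = -5 + 6·17 = 97; r = 95 − 97 = -2
SSE = 4 + 9 + 1 + 9 + 1 + 16 + 4 = 44
s = √(44/5) = √8.8 ≈ 2.97

s = 2.97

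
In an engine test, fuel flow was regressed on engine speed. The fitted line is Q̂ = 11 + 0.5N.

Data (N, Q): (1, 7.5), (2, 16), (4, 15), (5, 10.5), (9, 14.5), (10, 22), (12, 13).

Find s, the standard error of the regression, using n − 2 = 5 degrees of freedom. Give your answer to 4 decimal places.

s = 4.4272

N=1: Q̂ = 11 + 0.5·1 = 11.5; e = 7.5 − 11.5 = -4
N=2: Q̂ = 11 + 0.5·2 = 12; e = 16 − 12 = 4
N=4: Q̂ = 11 + 0.5·4 = 13; e = 15 − 13 = 2
N=5: Q̂ = 11 + 0.5·5 = 13.5; e = 10.5 − 13.5 = -3
N=9: Q̂ = 11 + 0.5·9 = 15.5; e = 14.5 − 15.5 = -1
N=10: Q̂ = 11 + 0.5·10 = 16; e = 22 − 16 = 6
N=12: Q̂ = 11 + 0.5·12 = 17; e = 13 − 17 = -4
SSE = 16 + 16 + 4 + 9 + 1 + 36 + 16 = 98
s = √(98/5) = √19.6 ≈ 4.4272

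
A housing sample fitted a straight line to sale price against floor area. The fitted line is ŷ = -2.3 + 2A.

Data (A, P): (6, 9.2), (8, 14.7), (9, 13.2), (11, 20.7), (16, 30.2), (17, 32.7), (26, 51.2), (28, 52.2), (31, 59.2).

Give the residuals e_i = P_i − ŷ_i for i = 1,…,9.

A=6: ŷ = -2.3 + 2·6 = 9.7; e = 9.2 − 9.7 = -0.5
A=8: ŷ = -2.3 + 2·8 = 13.7; e = 14.7 − 13.7 = 1
A=9: ŷ = -2.3 + 2·9 = 15.7; e = 13.2 − 15.7 = -2.5
A=11: ŷ = -2.3 + 2·11 = 19.7; e = 20.7 − 19.7 = 1
A=16: ŷ = -2.3 + 2·16 = 29.7; e = 30.2 − 29.7 = 0.5
A=17: ŷ = -2.3 + 2·17 = 31.7; e = 32.7 − 31.7 = 1
A=26: ŷ = -2.3 + 2·26 = 49.7; e = 51.2 − 49.7 = 1.5
A=28: ŷ = -2.3 + 2·28 = 53.7; e = 52.2 − 53.7 = -1.5
A=31: ŷ = -2.3 + 2·31 = 59.7; e = 59.2 − 59.7 = -0.5

-0.5, 1, -2.5, 1, 0.5, 1, 1.5, -1.5, -0.5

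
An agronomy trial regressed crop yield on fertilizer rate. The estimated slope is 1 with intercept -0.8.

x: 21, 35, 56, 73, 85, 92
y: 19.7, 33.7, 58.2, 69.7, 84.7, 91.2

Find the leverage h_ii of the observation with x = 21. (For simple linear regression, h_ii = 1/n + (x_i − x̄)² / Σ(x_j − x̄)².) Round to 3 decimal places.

h = 0.555

x̄ = (21 + 35 + 56 + 73 + 85 + 92)/6 = 60.3333
Σ(x − x̄)² = 1547.11 + 641.778 + 18.7778 + 160.444 + 608.444 + 1002.78 = 3979.33
h = 1/6 + (-39.3333)²/3979.33 = 0.166667 + 0.388787 = 0.555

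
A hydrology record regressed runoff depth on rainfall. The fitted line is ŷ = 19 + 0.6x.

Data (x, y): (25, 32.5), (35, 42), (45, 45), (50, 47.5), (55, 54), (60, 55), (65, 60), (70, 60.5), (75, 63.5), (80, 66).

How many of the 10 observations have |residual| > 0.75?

7

x=25: ŷ = 19 + 0.6·25 = 34; r = 32.5 − 34 = -1.5
x=35: ŷ = 19 + 0.6·35 = 40; r = 42 − 40 = 2
x=45: ŷ = 19 + 0.6·45 = 46; r = 45 − 46 = -1
x=50: ŷ = 19 + 0.6·50 = 49; r = 47.5 − 49 = -1.5
x=55: ŷ = 19 + 0.6·55 = 52; r = 54 − 52 = 2
x=60: ŷ = 19 + 0.6·60 = 55; r = 55 − 55 = 0
x=65: ŷ = 19 + 0.6·65 = 58; r = 60 − 58 = 2
x=70: ŷ = 19 + 0.6·70 = 61; r = 60.5 − 61 = -0.5
x=75: ŷ = 19 + 0.6·75 = 64; r = 63.5 − 64 = -0.5
x=80: ŷ = 19 + 0.6·80 = 67; r = 66 − 67 = -1
|r| > 0.75: x=25 (|r|=1.5), x=35 (|r|=2), x=45 (|r|=1), x=50 (|r|=1.5), x=55 (|r|=2), x=65 (|r|=2), x=80 (|r|=1) → 7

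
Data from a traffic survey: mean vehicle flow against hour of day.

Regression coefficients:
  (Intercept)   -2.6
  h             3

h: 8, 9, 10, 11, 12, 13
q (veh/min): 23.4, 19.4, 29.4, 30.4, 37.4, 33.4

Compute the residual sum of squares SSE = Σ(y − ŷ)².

SSE = 58

h=8: ŷ = -2.6 + 3·8 = 21.4; e = 23.4 − 21.4 = 2
h=9: ŷ = -2.6 + 3·9 = 24.4; e = 19.4 − 24.4 = -5
h=10: ŷ = -2.6 + 3·10 = 27.4; e = 29.4 − 27.4 = 2
h=11: ŷ = -2.6 + 3·11 = 30.4; e = 30.4 − 30.4 = 0
h=12: ŷ = -2.6 + 3·12 = 33.4; e = 37.4 − 33.4 = 4
h=13: ŷ = -2.6 + 3·13 = 36.4; e = 33.4 − 36.4 = -3
SSE = 4 + 25 + 4 + 0 + 16 + 9 = 58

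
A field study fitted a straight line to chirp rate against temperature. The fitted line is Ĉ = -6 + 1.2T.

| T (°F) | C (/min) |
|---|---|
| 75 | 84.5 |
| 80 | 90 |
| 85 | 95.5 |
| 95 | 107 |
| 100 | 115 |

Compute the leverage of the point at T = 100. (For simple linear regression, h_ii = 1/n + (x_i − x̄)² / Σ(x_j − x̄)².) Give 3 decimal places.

h = 0.593

T̄ = (75 + 80 + 85 + 95 + 100)/5 = 87
Σ(T − T̄)² = 144 + 49 + 4 + 64 + 169 = 430
h = 1/5 + (13)²/430 = 0.2 + 0.393023 = 0.593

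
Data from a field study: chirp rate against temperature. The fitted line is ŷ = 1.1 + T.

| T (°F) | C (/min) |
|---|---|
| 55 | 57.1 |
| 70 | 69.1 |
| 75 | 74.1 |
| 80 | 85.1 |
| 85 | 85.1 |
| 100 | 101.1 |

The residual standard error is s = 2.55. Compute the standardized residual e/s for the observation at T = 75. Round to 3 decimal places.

ŷ = 1.1 + 75 = 76.1
e = 74.1 − 76.1 = -2
e/s = -2 / 2.55 = -0.784

-0.784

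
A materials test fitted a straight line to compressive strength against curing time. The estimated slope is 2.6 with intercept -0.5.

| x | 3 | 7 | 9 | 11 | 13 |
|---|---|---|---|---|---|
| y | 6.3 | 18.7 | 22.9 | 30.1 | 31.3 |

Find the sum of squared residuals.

x=3: ŷ = -0.5 + 2.6·3 = 7.3; r = 6.3 − 7.3 = -1
x=7: ŷ = -0.5 + 2.6·7 = 17.7; r = 18.7 − 17.7 = 1
x=9: ŷ = -0.5 + 2.6·9 = 22.9; r = 22.9 − 22.9 = 0
x=11: ŷ = -0.5 + 2.6·11 = 28.1; r = 30.1 − 28.1 = 2
x=13: ŷ = -0.5 + 2.6·13 = 33.3; r = 31.3 − 33.3 = -2
SSE = 1 + 1 + 0 + 4 + 4 = 10

SSE = 10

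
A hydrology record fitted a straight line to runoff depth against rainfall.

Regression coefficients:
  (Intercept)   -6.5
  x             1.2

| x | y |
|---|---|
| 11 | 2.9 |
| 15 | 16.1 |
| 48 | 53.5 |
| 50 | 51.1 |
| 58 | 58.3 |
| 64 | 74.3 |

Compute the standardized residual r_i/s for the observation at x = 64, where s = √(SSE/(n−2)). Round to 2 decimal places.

x=11: ŷ = -6.5 + 1.2·11 = 6.7; r = 2.9 − 6.7 = -3.8
x=15: ŷ = -6.5 + 1.2·15 = 11.5; r = 16.1 − 11.5 = 4.6
x=48: ŷ = -6.5 + 1.2·48 = 51.1; r = 53.5 − 51.1 = 2.4
x=50: ŷ = -6.5 + 1.2·50 = 53.5; r = 51.1 − 53.5 = -2.4
x=58: ŷ = -6.5 + 1.2·58 = 63.1; r = 58.3 − 63.1 = -4.8
x=64: ŷ = -6.5 + 1.2·64 = 70.3; r = 74.3 − 70.3 = 4
SSE = 14.44 + 21.16 + 5.76 + 5.76 + 23.04 + 16 = 86.16
s = √(86.16/4) = 4.64112
r/s = 4 / 4.64112 = 0.86

0.86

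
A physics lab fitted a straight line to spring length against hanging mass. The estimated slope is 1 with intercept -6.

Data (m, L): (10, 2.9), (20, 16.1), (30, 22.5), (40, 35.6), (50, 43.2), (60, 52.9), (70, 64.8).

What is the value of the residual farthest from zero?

m=10: L̂ = -6 + 10 = 4; r = 2.9 − 4 = -1.1
m=20: L̂ = -6 + 20 = 14; r = 16.1 − 14 = 2.1
m=30: L̂ = -6 + 30 = 24; r = 22.5 − 24 = -1.5
m=40: L̂ = -6 + 40 = 34; r = 35.6 − 34 = 1.6
m=50: L̂ = -6 + 50 = 44; r = 43.2 − 44 = -0.8
m=60: L̂ = -6 + 60 = 54; r = 52.9 − 54 = -1.1
m=70: L̂ = -6 + 70 = 64; r = 64.8 − 64 = 0.8
Largest |r| is 2.1 at m = 20, residual 2.1.

r = 2.1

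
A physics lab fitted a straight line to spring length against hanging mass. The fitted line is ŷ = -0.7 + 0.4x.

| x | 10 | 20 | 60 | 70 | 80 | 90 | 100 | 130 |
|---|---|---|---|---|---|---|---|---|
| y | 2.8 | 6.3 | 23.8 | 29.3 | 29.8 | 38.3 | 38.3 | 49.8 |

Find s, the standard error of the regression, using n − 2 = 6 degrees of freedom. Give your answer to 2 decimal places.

x=10: ŷ = -0.7 + 0.4·10 = 3.3; r = 2.8 − 3.3 = -0.5
x=20: ŷ = -0.7 + 0.4·20 = 7.3; r = 6.3 − 7.3 = -1
x=60: ŷ = -0.7 + 0.4·60 = 23.3; r = 23.8 − 23.3 = 0.5
x=70: ŷ = -0.7 + 0.4·70 = 27.3; r = 29.3 − 27.3 = 2
x=80: ŷ = -0.7 + 0.4·80 = 31.3; r = 29.8 − 31.3 = -1.5
x=90: ŷ = -0.7 + 0.4·90 = 35.3; r = 38.3 − 35.3 = 3
x=100: ŷ = -0.7 + 0.4·100 = 39.3; r = 38.3 − 39.3 = -1
x=130: ŷ = -0.7 + 0.4·130 = 51.3; r = 49.8 − 51.3 = -1.5
SSE = 0.25 + 1 + 0.25 + 4 + 2.25 + 9 + 1 + 2.25 = 20
s = √(20/6) = √3.33333 ≈ 1.83

s = 1.83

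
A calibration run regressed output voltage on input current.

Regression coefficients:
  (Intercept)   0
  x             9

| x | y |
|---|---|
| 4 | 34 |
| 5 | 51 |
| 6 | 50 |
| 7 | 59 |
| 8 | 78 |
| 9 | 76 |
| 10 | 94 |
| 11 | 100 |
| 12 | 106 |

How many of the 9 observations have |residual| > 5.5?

x=4: ŷ = 9·4 = 36; r = 34 − 36 = -2
x=5: ŷ = 9·5 = 45; r = 51 − 45 = 6
x=6: ŷ = 9·6 = 54; r = 50 − 54 = -4
x=7: ŷ = 9·7 = 63; r = 59 − 63 = -4
x=8: ŷ = 9·8 = 72; r = 78 − 72 = 6
x=9: ŷ = 9·9 = 81; r = 76 − 81 = -5
x=10: ŷ = 9·10 = 90; r = 94 − 90 = 4
x=11: ŷ = 9·11 = 99; r = 100 − 99 = 1
x=12: ŷ = 9·12 = 108; r = 106 − 108 = -2
|r| > 5.5: x=5 (|r|=6), x=8 (|r|=6) → 2

2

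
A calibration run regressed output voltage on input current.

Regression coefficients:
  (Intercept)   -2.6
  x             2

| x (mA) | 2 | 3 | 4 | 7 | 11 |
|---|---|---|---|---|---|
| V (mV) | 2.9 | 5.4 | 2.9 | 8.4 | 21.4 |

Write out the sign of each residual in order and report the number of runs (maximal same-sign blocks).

3 runs

x=2: V̂ = -2.6 + 2·2 = 1.4; r = 2.9 − 1.4 = 1.5
x=3: V̂ = -2.6 + 2·3 = 3.4; r = 5.4 − 3.4 = 2
x=4: V̂ = -2.6 + 2·4 = 5.4; r = 2.9 − 5.4 = -2.5
x=7: V̂ = -2.6 + 2·7 = 11.4; r = 8.4 − 11.4 = -3
x=11: V̂ = -2.6 + 2·11 = 19.4; r = 21.4 − 19.4 = 2
Signs: + + − − +
Runs: +×2, −×2, +×1 → 3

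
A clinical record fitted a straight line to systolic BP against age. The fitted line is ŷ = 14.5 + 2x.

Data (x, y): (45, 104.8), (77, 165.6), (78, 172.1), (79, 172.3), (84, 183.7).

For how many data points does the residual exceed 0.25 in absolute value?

x=45: ŷ = 14.5 + 2·45 = 104.5; r = 104.8 − 104.5 = 0.3
x=77: ŷ = 14.5 + 2·77 = 168.5; r = 165.6 − 168.5 = -2.9
x=78: ŷ = 14.5 + 2·78 = 170.5; r = 172.1 − 170.5 = 1.6
x=79: ŷ = 14.5 + 2·79 = 172.5; r = 172.3 − 172.5 = -0.2
x=84: ŷ = 14.5 + 2·84 = 182.5; r = 183.7 − 182.5 = 1.2
|r| > 0.25: x=45 (|r|=0.3), x=77 (|r|=2.9), x=78 (|r|=1.6), x=84 (|r|=1.2) → 4

4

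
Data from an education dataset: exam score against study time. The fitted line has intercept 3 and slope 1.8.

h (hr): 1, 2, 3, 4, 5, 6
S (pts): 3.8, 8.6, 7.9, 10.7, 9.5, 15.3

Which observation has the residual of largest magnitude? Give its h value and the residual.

h=1: ŷ = 3 + 1.8·1 = 4.8; r = 3.8 − 4.8 = -1
h=2: ŷ = 3 + 1.8·2 = 6.6; r = 8.6 − 6.6 = 2
h=3: ŷ = 3 + 1.8·3 = 8.4; r = 7.9 − 8.4 = -0.5
h=4: ŷ = 3 + 1.8·4 = 10.2; r = 10.7 − 10.2 = 0.5
h=5: ŷ = 3 + 1.8·5 = 12; r = 9.5 − 12 = -2.5
h=6: ŷ = 3 + 1.8·6 = 13.8; r = 15.3 − 13.8 = 1.5
Largest |r| is 2.5 at h = 5, residual -2.5.

h = 5, r = -2.5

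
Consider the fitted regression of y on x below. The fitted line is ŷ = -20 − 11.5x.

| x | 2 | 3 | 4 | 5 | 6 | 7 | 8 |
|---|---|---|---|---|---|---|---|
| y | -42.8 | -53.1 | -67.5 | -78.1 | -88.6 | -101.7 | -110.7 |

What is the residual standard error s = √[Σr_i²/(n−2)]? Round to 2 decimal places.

x=2: ŷ = -20 − 11.5·2 = -43; r = -42.8 − (-43) = 0.2
x=3: ŷ = -20 − 11.5·3 = -54.5; r = -53.1 − (-54.5) = 1.4
x=4: ŷ = -20 − 11.5·4 = -66; r = -67.5 − (-66) = -1.5
x=5: ŷ = -20 − 11.5·5 = -77.5; r = -78.1 − (-77.5) = -0.6
x=6: ŷ = -20 − 11.5·6 = -89; r = -88.6 − (-89) = 0.4
x=7: ŷ = -20 − 11.5·7 = -100.5; r = -101.7 − (-100.5) = -1.2
x=8: ŷ = -20 − 11.5·8 = -112; r = -110.7 − (-112) = 1.3
SSE = 0.04 + 1.96 + 2.25 + 0.36 + 0.16 + 1.44 + 1.69 = 7.9
s = √(7.9/5) = √1.58 ≈ 1.26

s = 1.26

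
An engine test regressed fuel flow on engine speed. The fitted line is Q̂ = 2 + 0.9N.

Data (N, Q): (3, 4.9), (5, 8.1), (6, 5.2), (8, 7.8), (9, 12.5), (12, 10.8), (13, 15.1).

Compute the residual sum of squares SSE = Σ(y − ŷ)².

N=3: Q̂ = 2 + 0.9·3 = 4.7; e = 4.9 − 4.7 = 0.2
N=5: Q̂ = 2 + 0.9·5 = 6.5; e = 8.1 − 6.5 = 1.6
N=6: Q̂ = 2 + 0.9·6 = 7.4; e = 5.2 − 7.4 = -2.2
N=8: Q̂ = 2 + 0.9·8 = 9.2; e = 7.8 − 9.2 = -1.4
N=9: Q̂ = 2 + 0.9·9 = 10.1; e = 12.5 − 10.1 = 2.4
N=12: Q̂ = 2 + 0.9·12 = 12.8; e = 10.8 − 12.8 = -2
N=13: Q̂ = 2 + 0.9·13 = 13.7; e = 15.1 − 13.7 = 1.4
SSE = 0.04 + 2.56 + 4.84 + 1.96 + 5.76 + 4 + 1.96 = 21.12

SSE = 21.12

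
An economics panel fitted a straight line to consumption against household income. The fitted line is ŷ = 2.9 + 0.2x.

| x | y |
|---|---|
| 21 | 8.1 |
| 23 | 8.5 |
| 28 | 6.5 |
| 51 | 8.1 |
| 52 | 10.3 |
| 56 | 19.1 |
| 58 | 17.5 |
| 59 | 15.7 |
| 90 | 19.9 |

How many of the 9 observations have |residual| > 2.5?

x=21: ŷ = 2.9 + 0.2·21 = 7.1; r = 8.1 − 7.1 = 1
x=23: ŷ = 2.9 + 0.2·23 = 7.5; r = 8.5 − 7.5 = 1
x=28: ŷ = 2.9 + 0.2·28 = 8.5; r = 6.5 − 8.5 = -2
x=51: ŷ = 2.9 + 0.2·51 = 13.1; r = 8.1 − 13.1 = -5
x=52: ŷ = 2.9 + 0.2·52 = 13.3; r = 10.3 − 13.3 = -3
x=56: ŷ = 2.9 + 0.2·56 = 14.1; r = 19.1 − 14.1 = 5
x=58: ŷ = 2.9 + 0.2·58 = 14.5; r = 17.5 − 14.5 = 3
x=59: ŷ = 2.9 + 0.2·59 = 14.7; r = 15.7 − 14.7 = 1
x=90: ŷ = 2.9 + 0.2·90 = 20.9; r = 19.9 − 20.9 = -1
|r| > 2.5: x=51 (|r|=5), x=52 (|r|=3), x=56 (|r|=5), x=58 (|r|=3) → 4

4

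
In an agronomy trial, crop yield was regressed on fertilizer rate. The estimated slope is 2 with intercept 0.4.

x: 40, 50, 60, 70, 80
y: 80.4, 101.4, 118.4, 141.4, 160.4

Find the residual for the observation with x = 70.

ŷ = 0.4 + 2·70 = 140.4
r = 141.4 − 140.4 = 1

r = 1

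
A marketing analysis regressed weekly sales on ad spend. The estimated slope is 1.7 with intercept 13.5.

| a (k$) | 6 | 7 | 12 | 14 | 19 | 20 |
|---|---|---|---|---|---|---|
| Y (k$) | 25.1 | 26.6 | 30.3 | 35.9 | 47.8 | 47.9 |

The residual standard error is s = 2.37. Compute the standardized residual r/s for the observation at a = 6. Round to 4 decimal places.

0.5907

Ŷ = 13.5 + 1.7·6 = 23.7
r = 25.1 − 23.7 = 1.4
r/s = 1.4 / 2.37 = 0.5907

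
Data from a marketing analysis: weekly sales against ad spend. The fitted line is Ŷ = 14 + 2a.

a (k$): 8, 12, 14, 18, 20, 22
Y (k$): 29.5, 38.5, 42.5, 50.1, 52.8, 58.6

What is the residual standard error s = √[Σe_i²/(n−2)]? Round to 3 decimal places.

s = 0.800

a=8: Ŷ = 14 + 2·8 = 30; e = 29.5 − 30 = -0.5
a=12: Ŷ = 14 + 2·12 = 38; e = 38.5 − 38 = 0.5
a=14: Ŷ = 14 + 2·14 = 42; e = 42.5 − 42 = 0.5
a=18: Ŷ = 14 + 2·18 = 50; e = 50.1 − 50 = 0.1
a=20: Ŷ = 14 + 2·20 = 54; e = 52.8 − 54 = -1.2
a=22: Ŷ = 14 + 2·22 = 58; e = 58.6 − 58 = 0.6
SSE = 0.25 + 0.25 + 0.25 + 0.01 + 1.44 + 0.36 = 2.56
s = √(2.56/4) = √0.64 ≈ 0.800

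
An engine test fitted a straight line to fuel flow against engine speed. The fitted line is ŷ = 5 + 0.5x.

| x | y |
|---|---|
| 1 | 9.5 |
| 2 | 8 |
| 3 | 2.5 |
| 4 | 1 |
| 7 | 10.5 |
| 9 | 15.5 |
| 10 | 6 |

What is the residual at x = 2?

ŷ = 5 + 0.5·2 = 6
e = 8 − 6 = 2

e = 2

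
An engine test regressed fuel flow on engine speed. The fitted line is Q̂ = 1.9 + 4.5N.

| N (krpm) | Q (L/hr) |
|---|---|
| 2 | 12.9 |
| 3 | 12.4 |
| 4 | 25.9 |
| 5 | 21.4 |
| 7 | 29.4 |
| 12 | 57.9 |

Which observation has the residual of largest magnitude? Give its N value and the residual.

N = 4, r = 6

N=2: Q̂ = 1.9 + 4.5·2 = 10.9; r = 12.9 − 10.9 = 2
N=3: Q̂ = 1.9 + 4.5·3 = 15.4; r = 12.4 − 15.4 = -3
N=4: Q̂ = 1.9 + 4.5·4 = 19.9; r = 25.9 − 19.9 = 6
N=5: Q̂ = 1.9 + 4.5·5 = 24.4; r = 21.4 − 24.4 = -3
N=7: Q̂ = 1.9 + 4.5·7 = 33.4; r = 29.4 − 33.4 = -4
N=12: Q̂ = 1.9 + 4.5·12 = 55.9; r = 57.9 − 55.9 = 2
Largest |r| is 6 at N = 4, residual 6.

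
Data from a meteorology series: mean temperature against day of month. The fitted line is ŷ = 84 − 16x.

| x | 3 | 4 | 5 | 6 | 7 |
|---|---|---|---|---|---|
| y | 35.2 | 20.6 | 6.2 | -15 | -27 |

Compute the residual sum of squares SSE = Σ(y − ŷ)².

SSE = 15.84

x=3: ŷ = 84 − 16·3 = 36; e = 35.2 − 36 = -0.8
x=4: ŷ = 84 − 16·4 = 20; e = 20.6 − 20 = 0.6
x=5: ŷ = 84 − 16·5 = 4; e = 6.2 − 4 = 2.2
x=6: ŷ = 84 − 16·6 = -12; e = -15 − (-12) = -3
x=7: ŷ = 84 − 16·7 = -28; e = -27 − (-28) = 1
SSE = 0.64 + 0.36 + 4.84 + 9 + 1 = 15.84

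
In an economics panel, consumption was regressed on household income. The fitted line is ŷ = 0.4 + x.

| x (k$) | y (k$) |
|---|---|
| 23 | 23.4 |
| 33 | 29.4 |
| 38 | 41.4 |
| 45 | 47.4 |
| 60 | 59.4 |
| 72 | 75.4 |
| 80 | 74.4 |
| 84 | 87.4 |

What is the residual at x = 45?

ŷ = 0.4 + 45 = 45.4
e = 47.4 − 45.4 = 2

e = 2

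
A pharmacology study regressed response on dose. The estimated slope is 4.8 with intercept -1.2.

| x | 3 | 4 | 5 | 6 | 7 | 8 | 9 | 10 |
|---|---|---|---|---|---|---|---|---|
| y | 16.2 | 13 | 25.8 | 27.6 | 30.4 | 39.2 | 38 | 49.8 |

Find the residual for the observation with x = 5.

ŷ = -1.2 + 4.8·5 = 22.8
r = 25.8 − 22.8 = 3

r = 3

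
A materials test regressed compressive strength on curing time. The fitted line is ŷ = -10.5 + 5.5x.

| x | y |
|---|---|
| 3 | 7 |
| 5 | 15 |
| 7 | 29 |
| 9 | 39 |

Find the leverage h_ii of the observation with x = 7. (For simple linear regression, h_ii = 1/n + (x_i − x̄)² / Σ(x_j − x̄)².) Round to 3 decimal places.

h = 0.300

x̄ = (3 + 5 + 7 + 9)/4 = 6
Σ(x − x̄)² = 9 + 1 + 1 + 9 = 20
h = 1/4 + (1)²/20 = 0.25 + 0.05 = 0.300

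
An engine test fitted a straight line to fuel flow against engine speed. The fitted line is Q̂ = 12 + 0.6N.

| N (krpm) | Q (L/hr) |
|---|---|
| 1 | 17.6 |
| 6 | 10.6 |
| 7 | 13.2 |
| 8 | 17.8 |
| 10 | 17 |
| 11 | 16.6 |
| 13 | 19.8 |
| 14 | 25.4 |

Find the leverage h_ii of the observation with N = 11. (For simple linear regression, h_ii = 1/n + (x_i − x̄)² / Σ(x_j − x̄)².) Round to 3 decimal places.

N̄ = (1 + 6 + 7 + 8 + 10 + 11 + 13 + 14)/8 = 8.75
Σ(N − N̄)² = 60.0625 + 7.5625 + 3.0625 + 0.5625 + 1.5625 + 5.0625 + 18.0625 + 27.5625 = 123.5
h = 1/8 + (2.25)²/123.5 = 0.125 + 0.0409919 = 0.166

h = 0.166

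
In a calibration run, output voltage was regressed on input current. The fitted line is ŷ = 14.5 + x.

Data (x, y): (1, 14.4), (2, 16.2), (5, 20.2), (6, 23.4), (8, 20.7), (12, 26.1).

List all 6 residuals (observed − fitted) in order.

x=1: ŷ = 14.5 + 1 = 15.5; r = 14.4 − 15.5 = -1.1
x=2: ŷ = 14.5 + 2 = 16.5; r = 16.2 − 16.5 = -0.3
x=5: ŷ = 14.5 + 5 = 19.5; r = 20.2 − 19.5 = 0.7
x=6: ŷ = 14.5 + 6 = 20.5; r = 23.4 − 20.5 = 2.9
x=8: ŷ = 14.5 + 8 = 22.5; r = 20.7 − 22.5 = -1.8
x=12: ŷ = 14.5 + 12 = 26.5; r = 26.1 − 26.5 = -0.4

-1.1, -0.3, 0.7, 2.9, -1.8, -0.4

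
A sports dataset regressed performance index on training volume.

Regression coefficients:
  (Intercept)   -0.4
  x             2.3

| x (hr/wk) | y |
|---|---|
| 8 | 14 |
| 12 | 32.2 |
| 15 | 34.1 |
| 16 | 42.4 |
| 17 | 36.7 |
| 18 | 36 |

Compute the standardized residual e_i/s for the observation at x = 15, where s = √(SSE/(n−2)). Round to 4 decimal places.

0.0000

x=8: ŷ = -0.4 + 2.3·8 = 18; e = 14 − 18 = -4
x=12: ŷ = -0.4 + 2.3·12 = 27.2; e = 32.2 − 27.2 = 5
x=15: ŷ = -0.4 + 2.3·15 = 34.1; e = 34.1 − 34.1 = 0
x=16: ŷ = -0.4 + 2.3·16 = 36.4; e = 42.4 − 36.4 = 6
x=17: ŷ = -0.4 + 2.3·17 = 38.7; e = 36.7 − 38.7 = -2
x=18: ŷ = -0.4 + 2.3·18 = 41; e = 36 − 41 = -5
SSE = 16 + 25 + 0 + 36 + 4 + 25 = 106
s = √(106/4) = 5.14782
e/s = 0 / 5.14782 = 0.0000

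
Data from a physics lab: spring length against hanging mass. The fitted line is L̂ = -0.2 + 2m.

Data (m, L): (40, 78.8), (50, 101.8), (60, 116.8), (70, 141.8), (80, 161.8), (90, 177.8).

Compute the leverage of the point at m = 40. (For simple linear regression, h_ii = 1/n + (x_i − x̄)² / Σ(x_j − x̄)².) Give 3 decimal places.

h = 0.524

m̄ = (40 + 50 + 60 + 70 + 80 + 90)/6 = 65
Σ(m − m̄)² = 625 + 225 + 25 + 25 + 225 + 625 = 1750
h = 1/6 + (-25)²/1750 = 0.166667 + 0.357143 = 0.524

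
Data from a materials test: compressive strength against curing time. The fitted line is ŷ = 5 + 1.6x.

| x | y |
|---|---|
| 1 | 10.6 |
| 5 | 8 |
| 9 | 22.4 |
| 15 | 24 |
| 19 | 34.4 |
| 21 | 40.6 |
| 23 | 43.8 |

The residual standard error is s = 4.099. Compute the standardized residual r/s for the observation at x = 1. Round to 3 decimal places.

0.976

ŷ = 5 + 1.6·1 = 6.6
r = 10.6 − 6.6 = 4
r/s = 4 / 4.099 = 0.976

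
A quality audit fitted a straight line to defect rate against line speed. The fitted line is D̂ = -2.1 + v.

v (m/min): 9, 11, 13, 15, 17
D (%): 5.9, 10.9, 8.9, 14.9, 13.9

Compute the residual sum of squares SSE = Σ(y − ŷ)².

SSE = 14

v=9: D̂ = -2.1 + 9 = 6.9; e = 5.9 − 6.9 = -1
v=11: D̂ = -2.1 + 11 = 8.9; e = 10.9 − 8.9 = 2
v=13: D̂ = -2.1 + 13 = 10.9; e = 8.9 − 10.9 = -2
v=15: D̂ = -2.1 + 15 = 12.9; e = 14.9 − 12.9 = 2
v=17: D̂ = -2.1 + 17 = 14.9; e = 13.9 − 14.9 = -1
SSE = 1 + 4 + 4 + 4 + 1 = 14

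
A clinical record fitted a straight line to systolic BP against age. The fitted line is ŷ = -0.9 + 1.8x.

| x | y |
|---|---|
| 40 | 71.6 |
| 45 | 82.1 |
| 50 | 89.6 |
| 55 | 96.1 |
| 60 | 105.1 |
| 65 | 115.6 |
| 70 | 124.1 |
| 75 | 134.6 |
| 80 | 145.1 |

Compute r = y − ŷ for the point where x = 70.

ŷ = -0.9 + 1.8·70 = 125.1
r = 124.1 − 125.1 = -1

r = -1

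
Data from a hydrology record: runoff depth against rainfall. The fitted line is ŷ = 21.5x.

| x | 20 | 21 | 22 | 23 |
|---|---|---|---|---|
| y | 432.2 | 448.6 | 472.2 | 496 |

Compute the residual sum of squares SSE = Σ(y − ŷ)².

SSE = 16.14

x=20: ŷ = 21.5·20 = 430; r = 432.2 − 430 = 2.2
x=21: ŷ = 21.5·21 = 451.5; r = 448.6 − 451.5 = -2.9
x=22: ŷ = 21.5·22 = 473; r = 472.2 − 473 = -0.8
x=23: ŷ = 21.5·23 = 494.5; r = 496 − 494.5 = 1.5
SSE = 4.84 + 8.41 + 0.64 + 2.25 = 16.14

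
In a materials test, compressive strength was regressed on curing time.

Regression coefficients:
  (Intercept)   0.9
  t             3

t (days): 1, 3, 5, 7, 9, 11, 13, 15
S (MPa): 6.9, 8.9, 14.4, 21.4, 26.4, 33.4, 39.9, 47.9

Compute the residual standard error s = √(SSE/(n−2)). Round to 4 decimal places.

t=1: Ŝ = 0.9 + 3·1 = 3.9; e = 6.9 − 3.9 = 3
t=3: Ŝ = 0.9 + 3·3 = 9.9; e = 8.9 − 9.9 = -1
t=5: Ŝ = 0.9 + 3·5 = 15.9; e = 14.4 − 15.9 = -1.5
t=7: Ŝ = 0.9 + 3·7 = 21.9; e = 21.4 − 21.9 = -0.5
t=9: Ŝ = 0.9 + 3·9 = 27.9; e = 26.4 − 27.9 = -1.5
t=11: Ŝ = 0.9 + 3·11 = 33.9; e = 33.4 − 33.9 = -0.5
t=13: Ŝ = 0.9 + 3·13 = 39.9; e = 39.9 − 39.9 = 0
t=15: Ŝ = 0.9 + 3·15 = 45.9; e = 47.9 − 45.9 = 2
SSE = 9 + 1 + 2.25 + 0.25 + 2.25 + 0.25 + 0 + 4 = 19
s = √(19/6) = √3.16667 ≈ 1.7795

s = 1.7795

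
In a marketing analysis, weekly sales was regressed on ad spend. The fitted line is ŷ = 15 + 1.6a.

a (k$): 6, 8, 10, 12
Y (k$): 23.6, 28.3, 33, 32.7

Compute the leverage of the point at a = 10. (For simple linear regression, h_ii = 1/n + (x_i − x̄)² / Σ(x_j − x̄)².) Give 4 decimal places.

ā = (6 + 8 + 10 + 12)/4 = 9
Σ(a − ā)² = 9 + 1 + 1 + 9 = 20
h = 1/4 + (1)²/20 = 0.25 + 0.05 = 0.3000

h = 0.3000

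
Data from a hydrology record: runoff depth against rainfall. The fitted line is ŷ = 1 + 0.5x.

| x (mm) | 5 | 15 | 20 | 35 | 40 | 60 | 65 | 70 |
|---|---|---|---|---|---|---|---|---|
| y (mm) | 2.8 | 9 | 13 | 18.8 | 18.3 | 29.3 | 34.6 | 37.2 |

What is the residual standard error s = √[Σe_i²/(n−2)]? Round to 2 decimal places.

x=5: ŷ = 1 + 0.5·5 = 3.5; e = 2.8 − 3.5 = -0.7
x=15: ŷ = 1 + 0.5·15 = 8.5; e = 9 − 8.5 = 0.5
x=20: ŷ = 1 + 0.5·20 = 11; e = 13 − 11 = 2
x=35: ŷ = 1 + 0.5·35 = 18.5; e = 18.8 − 18.5 = 0.3
x=40: ŷ = 1 + 0.5·40 = 21; e = 18.3 − 21 = -2.7
x=60: ŷ = 1 + 0.5·60 = 31; e = 29.3 − 31 = -1.7
x=65: ŷ = 1 + 0.5·65 = 33.5; e = 34.6 − 33.5 = 1.1
x=70: ŷ = 1 + 0.5·70 = 36; e = 37.2 − 36 = 1.2
SSE = 0.49 + 0.25 + 4 + 0.09 + 7.29 + 2.89 + 1.21 + 1.44 = 17.66
s = √(17.66/6) = √2.94333 ≈ 1.72

s = 1.72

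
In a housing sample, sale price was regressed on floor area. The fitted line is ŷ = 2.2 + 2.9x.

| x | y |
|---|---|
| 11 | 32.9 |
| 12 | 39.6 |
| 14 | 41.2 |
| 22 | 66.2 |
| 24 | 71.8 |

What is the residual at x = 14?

e = -1.6

ŷ = 2.2 + 2.9·14 = 42.8
e = 41.2 − 42.8 = -1.6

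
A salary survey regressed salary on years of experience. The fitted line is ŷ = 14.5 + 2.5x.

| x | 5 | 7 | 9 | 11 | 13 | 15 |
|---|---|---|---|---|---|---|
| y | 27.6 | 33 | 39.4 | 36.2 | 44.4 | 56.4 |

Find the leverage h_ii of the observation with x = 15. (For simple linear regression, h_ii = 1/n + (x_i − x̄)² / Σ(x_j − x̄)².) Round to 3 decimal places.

x̄ = (5 + 7 + 9 + 11 + 13 + 15)/6 = 10
Σ(x − x̄)² = 25 + 9 + 1 + 1 + 9 + 25 = 70
h = 1/6 + (5)²/70 = 0.166667 + 0.357143 = 0.524

h = 0.524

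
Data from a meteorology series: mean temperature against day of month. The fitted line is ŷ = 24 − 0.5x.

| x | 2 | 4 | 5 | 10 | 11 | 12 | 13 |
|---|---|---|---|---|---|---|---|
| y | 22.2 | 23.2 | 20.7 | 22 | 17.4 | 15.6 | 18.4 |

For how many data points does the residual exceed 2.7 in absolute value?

x=2: ŷ = 24 − 0.5·2 = 23; r = 22.2 − 23 = -0.8
x=4: ŷ = 24 − 0.5·4 = 22; r = 23.2 − 22 = 1.2
x=5: ŷ = 24 − 0.5·5 = 21.5; r = 20.7 − 21.5 = -0.8
x=10: ŷ = 24 − 0.5·10 = 19; r = 22 − 19 = 3
x=11: ŷ = 24 − 0.5·11 = 18.5; r = 17.4 − 18.5 = -1.1
x=12: ŷ = 24 − 0.5·12 = 18; r = 15.6 − 18 = -2.4
x=13: ŷ = 24 − 0.5·13 = 17.5; r = 18.4 − 17.5 = 0.9
|r| > 2.7: x=10 (|r|=3) → 1

1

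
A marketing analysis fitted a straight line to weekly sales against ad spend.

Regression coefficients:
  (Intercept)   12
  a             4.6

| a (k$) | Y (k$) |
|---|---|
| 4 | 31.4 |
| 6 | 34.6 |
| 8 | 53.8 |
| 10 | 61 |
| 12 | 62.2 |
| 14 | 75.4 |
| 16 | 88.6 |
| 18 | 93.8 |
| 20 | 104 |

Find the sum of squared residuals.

SSE = 96

a=4: ŷ = 12 + 4.6·4 = 30.4; e = 31.4 − 30.4 = 1
a=6: ŷ = 12 + 4.6·6 = 39.6; e = 34.6 − 39.6 = -5
a=8: ŷ = 12 + 4.6·8 = 48.8; e = 53.8 − 48.8 = 5
a=10: ŷ = 12 + 4.6·10 = 58; e = 61 − 58 = 3
a=12: ŷ = 12 + 4.6·12 = 67.2; e = 62.2 − 67.2 = -5
a=14: ŷ = 12 + 4.6·14 = 76.4; e = 75.4 − 76.4 = -1
a=16: ŷ = 12 + 4.6·16 = 85.6; e = 88.6 − 85.6 = 3
a=18: ŷ = 12 + 4.6·18 = 94.8; e = 93.8 − 94.8 = -1
a=20: ŷ = 12 + 4.6·20 = 104; e = 104 − 104 = 0
SSE = 1 + 25 + 25 + 9 + 25 + 1 + 9 + 1 + 0 = 96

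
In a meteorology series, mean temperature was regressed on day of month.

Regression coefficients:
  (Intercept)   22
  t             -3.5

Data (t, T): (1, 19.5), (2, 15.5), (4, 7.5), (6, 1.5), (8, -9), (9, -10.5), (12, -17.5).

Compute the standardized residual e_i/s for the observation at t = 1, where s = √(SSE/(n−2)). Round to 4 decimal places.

0.5270

t=1: ŷ = 22 − 3.5·1 = 18.5; e = 19.5 − 18.5 = 1
t=2: ŷ = 22 − 3.5·2 = 15; e = 15.5 − 15 = 0.5
t=4: ŷ = 22 − 3.5·4 = 8; e = 7.5 − 8 = -0.5
t=6: ŷ = 22 − 3.5·6 = 1; e = 1.5 − 1 = 0.5
t=8: ŷ = 22 − 3.5·8 = -6; e = -9 − (-6) = -3
t=9: ŷ = 22 − 3.5·9 = -9.5; e = -10.5 − (-9.5) = -1
t=12: ŷ = 22 − 3.5·12 = -20; e = -17.5 − (-20) = 2.5
SSE = 1 + 0.25 + 0.25 + 0.25 + 9 + 1 + 6.25 = 18
s = √(18/5) = 1.89737
e/s = 1 / 1.89737 = 0.5270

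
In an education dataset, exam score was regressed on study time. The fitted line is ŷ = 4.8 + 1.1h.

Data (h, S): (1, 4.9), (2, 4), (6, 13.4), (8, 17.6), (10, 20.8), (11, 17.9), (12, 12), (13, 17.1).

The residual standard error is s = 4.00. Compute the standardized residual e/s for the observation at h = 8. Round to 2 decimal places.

1.00

ŷ = 4.8 + 1.1·8 = 13.6
e = 17.6 − 13.6 = 4
e/s = 4 / 4.00 = 1.00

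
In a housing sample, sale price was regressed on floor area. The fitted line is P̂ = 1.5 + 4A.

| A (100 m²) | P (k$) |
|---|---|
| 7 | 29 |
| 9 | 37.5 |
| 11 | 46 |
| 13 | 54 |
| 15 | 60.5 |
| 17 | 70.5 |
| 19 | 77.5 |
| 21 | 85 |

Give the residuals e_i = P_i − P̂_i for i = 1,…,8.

A=7: P̂ = 1.5 + 4·7 = 29.5; e = 29 − 29.5 = -0.5
A=9: P̂ = 1.5 + 4·9 = 37.5; e = 37.5 − 37.5 = 0
A=11: P̂ = 1.5 + 4·11 = 45.5; e = 46 − 45.5 = 0.5
A=13: P̂ = 1.5 + 4·13 = 53.5; e = 54 − 53.5 = 0.5
A=15: P̂ = 1.5 + 4·15 = 61.5; e = 60.5 − 61.5 = -1
A=17: P̂ = 1.5 + 4·17 = 69.5; e = 70.5 − 69.5 = 1
A=19: P̂ = 1.5 + 4·19 = 77.5; e = 77.5 − 77.5 = 0
A=21: P̂ = 1.5 + 4·21 = 85.5; e = 85 − 85.5 = -0.5

-0.5, 0, 0.5, 0.5, -1, 1, 0, -0.5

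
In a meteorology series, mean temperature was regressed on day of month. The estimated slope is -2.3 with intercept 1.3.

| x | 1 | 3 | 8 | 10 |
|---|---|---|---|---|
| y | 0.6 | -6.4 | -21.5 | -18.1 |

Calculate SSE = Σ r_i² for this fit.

SSE = 35.52

x=1: ŷ = 1.3 − 2.3·1 = -1; r = 0.6 − (-1) = 1.6
x=3: ŷ = 1.3 − 2.3·3 = -5.6; r = -6.4 − (-5.6) = -0.8
x=8: ŷ = 1.3 − 2.3·8 = -17.1; r = -21.5 − (-17.1) = -4.4
x=10: ŷ = 1.3 − 2.3·10 = -21.7; r = -18.1 − (-21.7) = 3.6
SSE = 2.56 + 0.64 + 19.36 + 12.96 = 35.52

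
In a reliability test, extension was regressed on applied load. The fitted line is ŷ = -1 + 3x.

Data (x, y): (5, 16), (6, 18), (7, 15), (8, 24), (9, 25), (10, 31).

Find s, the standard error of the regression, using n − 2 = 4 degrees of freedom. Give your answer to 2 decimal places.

s = 3.00

x=5: ŷ = -1 + 3·5 = 14; r = 16 − 14 = 2
x=6: ŷ = -1 + 3·6 = 17; r = 18 − 17 = 1
x=7: ŷ = -1 + 3·7 = 20; r = 15 − 20 = -5
x=8: ŷ = -1 + 3·8 = 23; r = 24 − 23 = 1
x=9: ŷ = -1 + 3·9 = 26; r = 25 − 26 = -1
x=10: ŷ = -1 + 3·10 = 29; r = 31 − 29 = 2
SSE = 4 + 1 + 25 + 1 + 1 + 4 = 36
s = √(36/4) = √9 ≈ 3.00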